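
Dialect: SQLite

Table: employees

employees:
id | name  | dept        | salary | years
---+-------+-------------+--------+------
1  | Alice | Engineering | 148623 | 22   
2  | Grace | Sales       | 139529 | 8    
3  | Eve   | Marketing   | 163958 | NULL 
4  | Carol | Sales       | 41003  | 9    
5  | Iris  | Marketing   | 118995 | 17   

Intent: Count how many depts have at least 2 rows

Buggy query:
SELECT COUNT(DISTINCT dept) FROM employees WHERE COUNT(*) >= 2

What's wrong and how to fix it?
Bug: WHERE filters individual rows, not groups, so a group-level COUNT is invalid there

Fix: Group first with HAVING COUNT(*) >= 2, then COUNT the resulting groups

Corrected query:
SELECT COUNT(*) FROM (SELECT dept FROM employees GROUP BY dept HAVING COUNT(*) >= 2)

Result:
COUNT(*)
--------
2       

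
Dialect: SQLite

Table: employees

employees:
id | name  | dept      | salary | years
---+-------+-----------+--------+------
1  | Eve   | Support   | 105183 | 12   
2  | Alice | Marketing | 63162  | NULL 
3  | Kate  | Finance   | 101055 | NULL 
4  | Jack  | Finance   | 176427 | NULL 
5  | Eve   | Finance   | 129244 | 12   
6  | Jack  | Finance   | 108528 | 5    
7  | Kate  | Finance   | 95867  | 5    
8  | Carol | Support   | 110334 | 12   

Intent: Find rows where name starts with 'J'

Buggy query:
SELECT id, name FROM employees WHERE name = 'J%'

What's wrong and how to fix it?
Bug: '=' compares the literal string including the % character; pattern matching needs LIKE

Fix: Replace '=' with LIKE so 'J%' is treated as a pattern

Corrected query:
SELECT id, name FROM employees WHERE name LIKE 'J%'

Result:
id | name
---+-----
4  | Jack
6  | Jack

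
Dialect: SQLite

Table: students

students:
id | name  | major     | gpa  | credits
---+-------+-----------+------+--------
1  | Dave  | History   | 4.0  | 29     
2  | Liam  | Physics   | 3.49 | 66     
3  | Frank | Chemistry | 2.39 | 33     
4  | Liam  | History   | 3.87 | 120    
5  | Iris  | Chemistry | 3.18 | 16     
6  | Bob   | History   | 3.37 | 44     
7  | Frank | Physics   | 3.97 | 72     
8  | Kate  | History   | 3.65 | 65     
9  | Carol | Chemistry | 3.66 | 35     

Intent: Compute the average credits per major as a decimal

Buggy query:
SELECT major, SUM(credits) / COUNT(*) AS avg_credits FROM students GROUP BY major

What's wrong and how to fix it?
Bug: SUM(credits) and COUNT(*) are both integers; the division truncates the fractional part

Fix: Multiply by 1.0 (or CAST to REAL) to force floating-point division

Corrected query:
SELECT major, SUM(credits) * 1.0 / COUNT(*) AS avg_credits FROM students GROUP BY major

Result:
major     | avg_credits
----------+------------
Chemistry | 28         
History   | 64.5       
Physics   | 69         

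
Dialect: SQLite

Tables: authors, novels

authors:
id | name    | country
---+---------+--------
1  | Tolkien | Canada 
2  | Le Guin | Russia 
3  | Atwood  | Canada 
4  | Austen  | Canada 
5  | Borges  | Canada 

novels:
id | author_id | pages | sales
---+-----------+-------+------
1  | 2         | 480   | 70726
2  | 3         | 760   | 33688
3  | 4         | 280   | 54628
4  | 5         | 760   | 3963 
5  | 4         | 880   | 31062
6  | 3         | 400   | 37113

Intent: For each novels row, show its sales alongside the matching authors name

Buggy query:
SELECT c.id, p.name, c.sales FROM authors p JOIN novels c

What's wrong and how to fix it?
Bug: Missing join condition: each novels row is matched to all authors rows instead of just its own

Fix: Specify the join condition linking the foreign key to the parent id

Corrected query:
SELECT c.id, p.name, c.sales FROM authors p JOIN novels c ON c.author_id = p.id

Result:
id | name    | sales
---+---------+------
1  | Le Guin | 70726
2  | Atwood  | 33688
3  | Austen  | 54628
4  | Borges  | 3963 
5  | Austen  | 31062
6  | Atwood  | 37113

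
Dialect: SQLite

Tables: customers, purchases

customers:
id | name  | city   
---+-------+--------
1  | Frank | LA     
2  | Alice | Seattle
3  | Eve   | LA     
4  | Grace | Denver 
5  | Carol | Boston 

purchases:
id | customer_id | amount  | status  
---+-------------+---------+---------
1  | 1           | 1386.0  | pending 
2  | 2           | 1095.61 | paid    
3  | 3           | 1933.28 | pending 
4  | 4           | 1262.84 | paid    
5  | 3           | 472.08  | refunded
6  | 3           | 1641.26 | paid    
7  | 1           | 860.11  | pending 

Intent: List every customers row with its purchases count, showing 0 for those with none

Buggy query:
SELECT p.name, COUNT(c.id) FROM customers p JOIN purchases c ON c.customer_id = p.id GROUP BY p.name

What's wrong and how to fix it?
Bug: INNER JOIN drops customers rows that have no matching purchases rows

Fix: Use LEFT JOIN so parents without children still appear (COUNT(c.id) gives 0)

Corrected query:
SELECT p.name, COUNT(c.id) FROM customers p LEFT JOIN purchases c ON c.customer_id = p.id GROUP BY p.name

Result:
name  | COUNT(c.id)
------+------------
Alice | 1          
Carol | 0          
Eve   | 3          
Frank | 2          
Grace | 1          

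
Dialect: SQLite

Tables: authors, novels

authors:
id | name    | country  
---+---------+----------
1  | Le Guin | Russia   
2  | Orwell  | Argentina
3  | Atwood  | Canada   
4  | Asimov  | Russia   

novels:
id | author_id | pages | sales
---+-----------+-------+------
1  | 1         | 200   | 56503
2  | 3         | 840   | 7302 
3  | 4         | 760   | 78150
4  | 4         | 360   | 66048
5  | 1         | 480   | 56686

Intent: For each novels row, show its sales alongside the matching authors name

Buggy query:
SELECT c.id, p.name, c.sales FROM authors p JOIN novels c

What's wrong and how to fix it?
Bug: JOIN with no ON clause produces a cartesian product; every novels row pairs with every authors row

Fix: Specify the join condition linking the foreign key to the parent id

Corrected query:
SELECT c.id, p.name, c.sales FROM authors p JOIN novels c ON c.author_id = p.id

Result:
id | name    | sales
---+---------+------
1  | Le Guin | 56503
2  | Atwood  | 7302 
3  | Asimov  | 78150
4  | Asimov  | 66048
5  | Le Guin | 56686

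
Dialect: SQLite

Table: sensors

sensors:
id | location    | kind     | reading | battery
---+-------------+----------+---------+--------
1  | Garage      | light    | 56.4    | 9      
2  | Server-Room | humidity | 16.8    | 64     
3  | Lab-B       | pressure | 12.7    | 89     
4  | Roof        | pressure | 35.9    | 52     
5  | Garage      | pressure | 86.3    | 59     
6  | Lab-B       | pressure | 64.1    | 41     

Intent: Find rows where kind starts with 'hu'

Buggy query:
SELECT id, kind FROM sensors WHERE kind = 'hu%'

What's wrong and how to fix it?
Bug: Wildcards only work with LIKE; '=' treats '%' as a literal character

Fix: Replace '=' with LIKE so 'hu%' is treated as a pattern

Corrected query:
SELECT id, kind FROM sensors WHERE kind LIKE 'hu%'

Result:
id | kind    
---+---------
2  | humidity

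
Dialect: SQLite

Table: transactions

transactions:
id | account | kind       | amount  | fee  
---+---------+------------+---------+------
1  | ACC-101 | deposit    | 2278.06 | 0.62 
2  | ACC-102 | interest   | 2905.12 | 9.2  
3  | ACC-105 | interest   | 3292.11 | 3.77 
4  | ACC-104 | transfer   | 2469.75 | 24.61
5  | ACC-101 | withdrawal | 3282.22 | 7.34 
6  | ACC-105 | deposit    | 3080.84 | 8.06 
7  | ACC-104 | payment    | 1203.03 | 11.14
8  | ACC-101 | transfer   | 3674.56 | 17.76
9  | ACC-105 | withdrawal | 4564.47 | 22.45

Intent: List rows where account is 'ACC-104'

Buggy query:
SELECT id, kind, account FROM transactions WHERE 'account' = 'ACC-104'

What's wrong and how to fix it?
Bug: Single quotes denote string literals in SQL; the column name is being compared as a constant string

Fix: Remove the quotes around the column name (or use double quotes for an identifier)

Corrected query:
SELECT id, kind, account FROM transactions WHERE account = 'ACC-104'

Result:
id | kind     | account
---+----------+--------
4  | transfer | ACC-104
7  | payment  | ACC-104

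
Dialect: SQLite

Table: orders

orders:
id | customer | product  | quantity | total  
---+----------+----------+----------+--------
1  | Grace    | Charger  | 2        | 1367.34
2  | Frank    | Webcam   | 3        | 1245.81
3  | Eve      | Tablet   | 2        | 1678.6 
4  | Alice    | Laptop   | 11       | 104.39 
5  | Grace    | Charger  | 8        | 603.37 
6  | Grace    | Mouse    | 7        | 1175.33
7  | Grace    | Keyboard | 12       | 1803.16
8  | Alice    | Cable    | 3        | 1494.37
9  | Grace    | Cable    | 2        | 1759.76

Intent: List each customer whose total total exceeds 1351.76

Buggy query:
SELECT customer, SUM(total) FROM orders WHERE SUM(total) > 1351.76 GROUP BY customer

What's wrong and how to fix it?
Bug: Aggregate functions cannot appear in a WHERE clause

Fix: Move the aggregate condition to a HAVING clause

Corrected query:
SELECT customer, SUM(total) FROM orders GROUP BY customer HAVING SUM(total) > 1351.76

Result:
customer | SUM(total)
---------+-----------
Alice    | 1598.76   
Eve      | 1678.6    
Grace    | 6708.96   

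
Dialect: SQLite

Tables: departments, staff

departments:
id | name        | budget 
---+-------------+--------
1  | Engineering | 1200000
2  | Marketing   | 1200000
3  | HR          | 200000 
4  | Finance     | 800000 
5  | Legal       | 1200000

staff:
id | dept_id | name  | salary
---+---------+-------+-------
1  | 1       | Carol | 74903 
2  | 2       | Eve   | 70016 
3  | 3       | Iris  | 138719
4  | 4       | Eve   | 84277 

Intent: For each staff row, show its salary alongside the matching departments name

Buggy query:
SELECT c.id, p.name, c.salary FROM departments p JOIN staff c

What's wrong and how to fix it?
Bug: Missing join condition: each staff row is matched to all departments rows instead of just its own

Fix: Specify the join condition linking the foreign key to the parent id

Corrected query:
SELECT c.id, p.name, c.salary FROM departments p JOIN staff c ON c.dept_id = p.id

Result:
id | name        | salary
---+-------------+-------
1  | Engineering | 74903 
2  | Marketing   | 70016 
3  | HR          | 138719
4  | Finance     | 84277 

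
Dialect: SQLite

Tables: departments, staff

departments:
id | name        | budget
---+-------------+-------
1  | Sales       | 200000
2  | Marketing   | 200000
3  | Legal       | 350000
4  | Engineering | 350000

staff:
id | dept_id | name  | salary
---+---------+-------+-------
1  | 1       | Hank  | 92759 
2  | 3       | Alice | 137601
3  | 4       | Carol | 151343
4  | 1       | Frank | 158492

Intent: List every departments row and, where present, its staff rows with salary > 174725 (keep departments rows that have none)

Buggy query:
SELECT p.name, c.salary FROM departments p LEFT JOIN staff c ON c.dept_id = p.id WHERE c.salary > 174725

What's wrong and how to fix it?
Bug: Filtering c.salary in WHERE discards the NULL rows produced by LEFT JOIN, turning it into an inner join

Fix: Move the right-table condition into the ON clause so unmatched parents are kept

Corrected query:
SELECT p.name, c.salary FROM departments p LEFT JOIN staff c ON c.dept_id = p.id AND c.salary > 174725

Result:
name        | salary
------------+-------
Sales       | NULL  
Marketing   | NULL  
Legal       | NULL  
Engineering | NULL  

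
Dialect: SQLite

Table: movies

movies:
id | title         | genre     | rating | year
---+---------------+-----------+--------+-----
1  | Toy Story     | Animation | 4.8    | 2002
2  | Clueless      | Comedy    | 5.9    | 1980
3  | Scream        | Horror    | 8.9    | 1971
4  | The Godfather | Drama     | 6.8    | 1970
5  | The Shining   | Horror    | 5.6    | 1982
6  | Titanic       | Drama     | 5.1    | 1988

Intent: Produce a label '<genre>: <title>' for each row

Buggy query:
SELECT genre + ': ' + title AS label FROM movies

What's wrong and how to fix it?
Bug: SQLite uses || for string concatenation; + coerces text to numbers (yielding 0)

Fix: Replace + with || to concatenate text

Corrected query:
SELECT genre || ': ' || title AS label FROM movies

Result:
label               
--------------------
Animation: Toy Story
Comedy: Clueless    
Horror: Scream      
Drama: The Godfather
Horror: The Shining 
Drama: Titanic      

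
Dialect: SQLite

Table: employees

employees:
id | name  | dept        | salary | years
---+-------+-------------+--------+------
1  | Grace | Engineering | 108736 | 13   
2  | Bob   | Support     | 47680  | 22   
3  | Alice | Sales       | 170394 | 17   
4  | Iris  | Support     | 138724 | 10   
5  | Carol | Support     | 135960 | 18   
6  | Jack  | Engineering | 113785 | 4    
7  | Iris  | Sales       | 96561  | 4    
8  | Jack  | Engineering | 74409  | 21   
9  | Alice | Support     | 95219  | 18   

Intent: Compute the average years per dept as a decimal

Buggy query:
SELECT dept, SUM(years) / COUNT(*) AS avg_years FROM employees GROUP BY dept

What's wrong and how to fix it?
Bug: Both operands are integers, so '/' performs integer division and truncates

Fix: Multiply by 1.0 (or CAST to REAL) to force floating-point division

Corrected query:
SELECT dept, SUM(years) * 1.0 / COUNT(*) AS avg_years FROM employees GROUP BY dept

Result:
dept        | avg_years
------------+----------
Engineering | 12.666667
Sales       | 10.5     
Support     | 17       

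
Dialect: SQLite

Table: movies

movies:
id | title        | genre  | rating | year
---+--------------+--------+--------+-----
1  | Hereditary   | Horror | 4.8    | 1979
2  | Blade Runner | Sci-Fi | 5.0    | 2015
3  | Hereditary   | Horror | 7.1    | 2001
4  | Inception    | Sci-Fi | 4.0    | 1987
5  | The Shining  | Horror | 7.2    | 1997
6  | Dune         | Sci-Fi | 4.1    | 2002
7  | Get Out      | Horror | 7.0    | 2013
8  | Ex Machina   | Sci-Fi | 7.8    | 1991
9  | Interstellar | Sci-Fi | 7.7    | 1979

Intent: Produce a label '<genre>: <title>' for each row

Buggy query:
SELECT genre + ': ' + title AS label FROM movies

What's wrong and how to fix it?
Bug: '+' is numeric addition; on text columns SQLite converts them to 0 instead of concatenating

Fix: Replace + with || to concatenate text

Corrected query:
SELECT genre || ': ' || title AS label FROM movies

Result:
label               
--------------------
Horror: Hereditary  
Sci-Fi: Blade Runner
Horror: Hereditary  
Sci-Fi: Inception   
Horror: The Shining 
Sci-Fi: Dune        
Horror: Get Out     
Sci-Fi: Ex Machina  
Sci-Fi: Interstellar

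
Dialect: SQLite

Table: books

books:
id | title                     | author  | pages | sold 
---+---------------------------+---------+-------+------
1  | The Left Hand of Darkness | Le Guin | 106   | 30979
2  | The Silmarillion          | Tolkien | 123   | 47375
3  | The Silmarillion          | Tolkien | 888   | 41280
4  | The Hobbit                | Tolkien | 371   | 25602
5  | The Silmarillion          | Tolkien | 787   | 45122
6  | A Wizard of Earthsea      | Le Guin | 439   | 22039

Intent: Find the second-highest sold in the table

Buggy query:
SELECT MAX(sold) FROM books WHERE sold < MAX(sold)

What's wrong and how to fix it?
Bug: MAX(sold) on the right of the comparison is an aggregate-in-WHERE error

Fix: Put the inner MAX in a scalar subquery

Corrected query:
SELECT MAX(sold) FROM books WHERE sold < (SELECT MAX(sold) FROM books)

Result:
MAX(sold)
---------
45122    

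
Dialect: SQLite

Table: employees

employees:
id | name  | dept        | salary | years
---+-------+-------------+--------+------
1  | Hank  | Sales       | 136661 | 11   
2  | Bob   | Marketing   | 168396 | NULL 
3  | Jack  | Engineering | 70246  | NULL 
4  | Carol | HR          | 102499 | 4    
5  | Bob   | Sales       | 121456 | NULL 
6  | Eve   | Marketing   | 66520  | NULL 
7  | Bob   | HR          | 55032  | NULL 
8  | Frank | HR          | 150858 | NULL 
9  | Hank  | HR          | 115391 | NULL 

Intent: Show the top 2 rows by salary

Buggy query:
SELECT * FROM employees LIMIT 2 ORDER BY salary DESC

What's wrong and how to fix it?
Bug: LIMIT must come after ORDER BY

Fix: Sort with ORDER BY, then apply LIMIT

Corrected query:
SELECT * FROM employees ORDER BY salary DESC LIMIT 2

Result:
id | name  | dept      | salary | years
---+-------+-----------+--------+------
2  | Bob   | Marketing | 168396 | NULL 
8  | Frank | HR        | 150858 | NULL 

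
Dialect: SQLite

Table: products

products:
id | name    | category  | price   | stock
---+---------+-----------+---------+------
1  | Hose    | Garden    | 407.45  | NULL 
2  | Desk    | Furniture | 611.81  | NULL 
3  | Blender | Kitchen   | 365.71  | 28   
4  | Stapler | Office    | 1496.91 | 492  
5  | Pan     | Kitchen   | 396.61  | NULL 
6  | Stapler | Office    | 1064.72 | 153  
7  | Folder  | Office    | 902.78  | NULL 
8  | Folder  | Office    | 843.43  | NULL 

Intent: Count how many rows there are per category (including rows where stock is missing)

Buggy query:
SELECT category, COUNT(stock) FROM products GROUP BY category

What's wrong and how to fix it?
Bug: COUNT(column) counts non-NULL values only; rows with NULL stock aren't counted

Fix: Replace COUNT(stock) with COUNT(*)

Corrected query:
SELECT category, COUNT(*) FROM products GROUP BY category

Result:
category  | COUNT(*)
----------+---------
Furniture | 1       
Garden    | 1       
Kitchen   | 2       
Office    | 4       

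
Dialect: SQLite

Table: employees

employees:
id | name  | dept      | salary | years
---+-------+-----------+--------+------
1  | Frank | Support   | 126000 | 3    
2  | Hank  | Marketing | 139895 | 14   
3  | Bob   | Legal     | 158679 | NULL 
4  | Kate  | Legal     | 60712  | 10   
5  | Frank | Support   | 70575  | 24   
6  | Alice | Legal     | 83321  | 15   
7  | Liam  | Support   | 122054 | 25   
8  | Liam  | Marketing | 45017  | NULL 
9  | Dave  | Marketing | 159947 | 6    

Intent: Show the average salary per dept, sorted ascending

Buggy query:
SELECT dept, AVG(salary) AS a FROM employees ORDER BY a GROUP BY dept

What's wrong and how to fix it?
Bug: ORDER BY appears before GROUP BY; SQL clause order requires GROUP BY first

Fix: Move ORDER BY to the end, after GROUP BY

Corrected query:
SELECT dept, AVG(salary) AS a FROM employees GROUP BY dept ORDER BY a

Result:
dept      | a            
----------+--------------
Legal     | 100904       
Support   | 106209.666667
Marketing | 114953       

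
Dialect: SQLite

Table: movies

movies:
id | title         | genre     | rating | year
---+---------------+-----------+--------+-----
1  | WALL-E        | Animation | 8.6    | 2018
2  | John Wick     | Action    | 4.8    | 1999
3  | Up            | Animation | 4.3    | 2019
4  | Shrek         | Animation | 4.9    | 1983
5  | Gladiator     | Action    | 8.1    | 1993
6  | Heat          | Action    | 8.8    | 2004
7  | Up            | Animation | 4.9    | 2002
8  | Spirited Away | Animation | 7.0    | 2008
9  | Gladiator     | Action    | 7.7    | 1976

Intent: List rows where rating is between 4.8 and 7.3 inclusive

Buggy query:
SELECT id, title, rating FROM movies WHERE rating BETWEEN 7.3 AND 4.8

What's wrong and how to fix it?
Bug: The bounds are reversed; BETWEEN a AND b requires a <= b to match anything

Fix: Write BETWEEN 4.8 AND 7.3

Corrected query:
SELECT id, title, rating FROM movies WHERE rating BETWEEN 4.8 AND 7.3

Result:
id | title         | rating
---+---------------+-------
2  | John Wick     | 4.8   
4  | Shrek         | 4.9   
7  | Up            | 4.9   
8  | Spirited Away | 7     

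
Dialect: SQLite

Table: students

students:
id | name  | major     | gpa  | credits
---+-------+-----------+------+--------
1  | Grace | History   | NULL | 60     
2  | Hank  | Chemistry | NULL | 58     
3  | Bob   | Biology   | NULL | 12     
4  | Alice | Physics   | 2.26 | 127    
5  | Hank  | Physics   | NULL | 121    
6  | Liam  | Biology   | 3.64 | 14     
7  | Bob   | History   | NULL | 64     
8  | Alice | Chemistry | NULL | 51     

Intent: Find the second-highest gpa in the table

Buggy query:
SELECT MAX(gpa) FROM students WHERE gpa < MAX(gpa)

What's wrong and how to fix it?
Bug: MAX(gpa) on the right of the comparison is an aggregate-in-WHERE error

Fix: Compute the overall MAX in a subquery, then take MAX of rows below it

Corrected query:
SELECT MAX(gpa) FROM students WHERE gpa < (SELECT MAX(gpa) FROM students)

Result:
MAX(gpa)
--------
2.26    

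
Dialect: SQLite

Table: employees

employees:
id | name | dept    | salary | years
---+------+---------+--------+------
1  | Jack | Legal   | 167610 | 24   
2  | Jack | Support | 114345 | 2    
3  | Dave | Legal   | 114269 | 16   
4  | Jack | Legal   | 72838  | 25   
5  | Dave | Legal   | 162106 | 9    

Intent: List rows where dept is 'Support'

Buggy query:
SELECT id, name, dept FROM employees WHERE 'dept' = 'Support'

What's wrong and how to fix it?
Bug: Single quotes denote string literals in SQL; the column name is being compared as a constant string

Fix: Remove the quotes around the column name (or use double quotes for an identifier)

Corrected query:
SELECT id, name, dept FROM employees WHERE dept = 'Support'

Result:
id | name | dept   
---+------+--------
2  | Jack | Support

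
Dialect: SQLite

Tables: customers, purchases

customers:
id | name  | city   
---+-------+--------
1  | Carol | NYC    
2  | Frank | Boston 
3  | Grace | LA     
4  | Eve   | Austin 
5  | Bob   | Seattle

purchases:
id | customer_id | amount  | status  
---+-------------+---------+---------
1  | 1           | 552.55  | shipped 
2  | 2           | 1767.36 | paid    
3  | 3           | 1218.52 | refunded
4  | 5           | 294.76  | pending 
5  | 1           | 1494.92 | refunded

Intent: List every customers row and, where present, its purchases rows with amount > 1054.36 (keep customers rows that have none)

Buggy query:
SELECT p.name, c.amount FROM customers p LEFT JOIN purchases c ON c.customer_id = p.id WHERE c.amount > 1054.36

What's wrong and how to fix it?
Bug: A WHERE condition on the right-hand table after LEFT JOIN drops unmatched parents

Fix: Put 'c.amount > 1054.36' in the JOIN's ON clause instead of WHERE

Corrected query:
SELECT p.name, c.amount FROM customers p LEFT JOIN purchases c ON c.customer_id = p.id AND c.amount > 1054.36

Result:
name  | amount 
------+--------
Carol | 1494.92
Frank | 1767.36
Grace | 1218.52
Eve   | NULL   
Bob   | NULL   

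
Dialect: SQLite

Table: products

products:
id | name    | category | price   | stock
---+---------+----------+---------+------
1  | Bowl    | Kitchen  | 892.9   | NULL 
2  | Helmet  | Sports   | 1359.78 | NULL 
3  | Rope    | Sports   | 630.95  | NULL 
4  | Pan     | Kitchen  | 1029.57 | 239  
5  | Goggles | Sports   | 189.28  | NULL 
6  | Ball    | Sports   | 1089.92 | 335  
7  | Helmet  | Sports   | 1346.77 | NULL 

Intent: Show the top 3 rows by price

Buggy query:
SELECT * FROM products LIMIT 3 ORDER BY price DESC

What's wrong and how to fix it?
Bug: ORDER BY cannot follow LIMIT; LIMIT is the final clause

Fix: Sort with ORDER BY, then apply LIMIT

Corrected query:
SELECT * FROM products ORDER BY price DESC LIMIT 3

Result:
id | name   | category | price   | stock
---+--------+----------+---------+------
2  | Helmet | Sports   | 1359.78 | NULL 
7  | Helmet | Sports   | 1346.77 | NULL 
6  | Ball   | Sports   | 1089.92 | 335  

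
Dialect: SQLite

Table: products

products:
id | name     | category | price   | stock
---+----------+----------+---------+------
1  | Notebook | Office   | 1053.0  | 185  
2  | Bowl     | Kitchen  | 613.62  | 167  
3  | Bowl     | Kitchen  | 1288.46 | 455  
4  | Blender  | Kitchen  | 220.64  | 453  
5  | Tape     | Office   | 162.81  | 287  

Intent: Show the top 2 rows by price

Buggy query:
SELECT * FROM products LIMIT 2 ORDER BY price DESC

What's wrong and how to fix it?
Bug: LIMIT must come after ORDER BY

Fix: Swap the clauses: ORDER BY first, then LIMIT

Corrected query:
SELECT * FROM products ORDER BY price DESC LIMIT 2

Result:
id | name     | category | price   | stock
---+----------+----------+---------+------
3  | Bowl     | Kitchen  | 1288.46 | 455  
1  | Notebook | Office   | 1053    | 185  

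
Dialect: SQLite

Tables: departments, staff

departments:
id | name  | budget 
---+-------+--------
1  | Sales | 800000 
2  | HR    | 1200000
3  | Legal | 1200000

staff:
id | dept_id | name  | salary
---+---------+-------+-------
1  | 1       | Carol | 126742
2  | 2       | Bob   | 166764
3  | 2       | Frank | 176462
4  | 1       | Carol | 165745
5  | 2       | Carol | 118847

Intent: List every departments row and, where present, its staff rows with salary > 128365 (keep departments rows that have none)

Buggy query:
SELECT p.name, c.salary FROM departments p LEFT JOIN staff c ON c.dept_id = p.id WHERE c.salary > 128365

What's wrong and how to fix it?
Bug: Filtering c.salary in WHERE discards the NULL rows produced by LEFT JOIN, turning it into an inner join

Fix: Put 'c.salary > 128365' in the JOIN's ON clause instead of WHERE

Corrected query:
SELECT p.name, c.salary FROM departments p LEFT JOIN staff c ON c.dept_id = p.id AND c.salary > 128365

Result:
name  | salary
------+-------
Sales | 165745
HR    | 166764
HR    | 176462
Legal | NULL  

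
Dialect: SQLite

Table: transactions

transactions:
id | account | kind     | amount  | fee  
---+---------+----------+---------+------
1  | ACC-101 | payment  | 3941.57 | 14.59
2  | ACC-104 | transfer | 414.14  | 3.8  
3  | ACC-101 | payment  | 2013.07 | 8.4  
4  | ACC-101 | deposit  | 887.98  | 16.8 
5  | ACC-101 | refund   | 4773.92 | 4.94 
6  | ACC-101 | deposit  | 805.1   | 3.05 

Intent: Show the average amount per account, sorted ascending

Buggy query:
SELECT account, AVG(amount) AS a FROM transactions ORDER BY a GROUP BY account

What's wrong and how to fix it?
Bug: ORDER BY appears before GROUP BY; SQL clause order requires GROUP BY first

Fix: Move ORDER BY to the end, after GROUP BY

Corrected query:
SELECT account, AVG(amount) AS a FROM transactions GROUP BY account ORDER BY a

Result:
account | a       
--------+---------
ACC-104 | 414.14  
ACC-101 | 2484.328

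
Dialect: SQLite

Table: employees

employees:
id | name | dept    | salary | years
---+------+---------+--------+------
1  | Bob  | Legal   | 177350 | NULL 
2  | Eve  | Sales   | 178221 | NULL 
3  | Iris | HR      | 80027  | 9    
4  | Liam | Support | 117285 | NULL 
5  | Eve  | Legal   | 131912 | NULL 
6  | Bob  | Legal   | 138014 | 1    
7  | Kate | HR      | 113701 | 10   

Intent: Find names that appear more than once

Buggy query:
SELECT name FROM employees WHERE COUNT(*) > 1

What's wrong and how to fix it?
Bug: COUNT(*) is an aggregate and cannot be used in WHERE

Fix: Group first, then use HAVING for the count condition

Corrected query:
SELECT name FROM employees GROUP BY name HAVING COUNT(*) > 1

Result:
name
----
Bob 
Eve 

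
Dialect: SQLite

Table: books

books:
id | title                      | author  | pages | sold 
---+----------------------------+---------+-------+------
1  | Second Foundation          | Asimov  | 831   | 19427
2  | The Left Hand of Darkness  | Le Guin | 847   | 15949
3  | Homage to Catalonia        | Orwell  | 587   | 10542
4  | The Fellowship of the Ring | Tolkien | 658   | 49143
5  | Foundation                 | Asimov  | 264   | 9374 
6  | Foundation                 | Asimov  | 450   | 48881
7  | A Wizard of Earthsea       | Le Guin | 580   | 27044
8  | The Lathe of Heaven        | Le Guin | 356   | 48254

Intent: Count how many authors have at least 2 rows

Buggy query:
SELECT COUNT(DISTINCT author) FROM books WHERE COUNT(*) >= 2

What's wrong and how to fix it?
Bug: COUNT(*) cannot appear in WHERE; the per-group count doesn't exist yet

Fix: Group first with HAVING COUNT(*) >= 2, then COUNT the resulting groups

Corrected query:
SELECT COUNT(*) FROM (SELECT author FROM books GROUP BY author HAVING COUNT(*) >= 2)

Result:
COUNT(*)
--------
2       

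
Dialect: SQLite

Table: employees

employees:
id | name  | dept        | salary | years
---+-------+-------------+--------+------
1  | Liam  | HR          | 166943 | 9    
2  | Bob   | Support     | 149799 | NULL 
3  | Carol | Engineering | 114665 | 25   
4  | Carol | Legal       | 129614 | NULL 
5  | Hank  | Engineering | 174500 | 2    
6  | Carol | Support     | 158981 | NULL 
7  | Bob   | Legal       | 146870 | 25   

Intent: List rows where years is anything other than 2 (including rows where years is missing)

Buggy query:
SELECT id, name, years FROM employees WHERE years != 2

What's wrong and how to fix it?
Bug: Inequality against NULL is unknown, not true; rows with NULL are dropped

Fix: Add an explicit OR years IS NULL to include the missing-value rows

Corrected query:
SELECT id, name, years FROM employees WHERE years != 2 OR years IS NULL

Result:
id | name  | years
---+-------+------
1  | Liam  | 9    
2  | Bob   | NULL 
3  | Carol | 25   
4  | Carol | NULL 
6  | Carol | NULL 
7  | Bob   | 25   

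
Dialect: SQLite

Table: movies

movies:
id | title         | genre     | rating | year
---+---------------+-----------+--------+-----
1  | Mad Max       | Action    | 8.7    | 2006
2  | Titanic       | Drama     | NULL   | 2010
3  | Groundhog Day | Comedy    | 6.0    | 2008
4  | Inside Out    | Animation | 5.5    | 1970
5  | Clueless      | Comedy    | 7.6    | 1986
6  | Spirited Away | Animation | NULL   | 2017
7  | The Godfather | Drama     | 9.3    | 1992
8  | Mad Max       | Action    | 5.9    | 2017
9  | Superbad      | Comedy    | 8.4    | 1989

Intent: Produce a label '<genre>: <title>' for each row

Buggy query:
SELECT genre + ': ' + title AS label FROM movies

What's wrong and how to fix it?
Bug: '+' is numeric addition; on text columns SQLite converts them to 0 instead of concatenating

Fix: Use the || operator for string concatenation

Corrected query:
SELECT genre || ': ' || title AS label FROM movies

Result:
label                   
------------------------
Action: Mad Max         
Drama: Titanic          
Comedy: Groundhog Day   
Animation: Inside Out   
Comedy: Clueless        
Animation: Spirited Away
Drama: The Godfather    
Action: Mad Max         
Comedy: Superbad        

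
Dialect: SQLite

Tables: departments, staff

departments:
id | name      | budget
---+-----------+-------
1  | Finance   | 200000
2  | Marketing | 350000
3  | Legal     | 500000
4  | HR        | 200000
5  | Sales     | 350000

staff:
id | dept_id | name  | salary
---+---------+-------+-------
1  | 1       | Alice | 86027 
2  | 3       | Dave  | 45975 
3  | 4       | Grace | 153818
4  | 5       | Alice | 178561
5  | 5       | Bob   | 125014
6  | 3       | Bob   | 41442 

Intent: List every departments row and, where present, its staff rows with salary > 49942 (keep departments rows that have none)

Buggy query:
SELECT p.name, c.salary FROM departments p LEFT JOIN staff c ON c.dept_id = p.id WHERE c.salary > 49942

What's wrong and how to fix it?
Bug: Filtering c.salary in WHERE discards the NULL rows produced by LEFT JOIN, turning it into an inner join

Fix: Move the right-table condition into the ON clause so unmatched parents are kept

Corrected query:
SELECT p.name, c.salary FROM departments p LEFT JOIN staff c ON c.dept_id = p.id AND c.salary > 49942

Result:
name      | salary
----------+-------
Finance   | 86027 
Marketing | NULL  
Legal     | NULL  
HR        | 153818
Sales     | 125014
Sales     | 178561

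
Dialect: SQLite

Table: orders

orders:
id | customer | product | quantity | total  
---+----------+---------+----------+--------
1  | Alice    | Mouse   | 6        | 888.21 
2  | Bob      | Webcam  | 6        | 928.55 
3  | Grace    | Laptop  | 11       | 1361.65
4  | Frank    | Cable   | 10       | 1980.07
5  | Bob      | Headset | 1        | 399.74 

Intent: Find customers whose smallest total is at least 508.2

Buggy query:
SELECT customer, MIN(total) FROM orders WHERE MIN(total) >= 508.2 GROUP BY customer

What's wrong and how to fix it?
Bug: MIN() in WHERE is a misuse of aggregate

Fix: Use HAVING for the per-group MIN condition

Corrected query:
SELECT customer, MIN(total) FROM orders GROUP BY customer HAVING MIN(total) >= 508.2

Result:
customer | MIN(total)
---------+-----------
Alice    | 888.21    
Frank    | 1980.07   
Grace    | 1361.65   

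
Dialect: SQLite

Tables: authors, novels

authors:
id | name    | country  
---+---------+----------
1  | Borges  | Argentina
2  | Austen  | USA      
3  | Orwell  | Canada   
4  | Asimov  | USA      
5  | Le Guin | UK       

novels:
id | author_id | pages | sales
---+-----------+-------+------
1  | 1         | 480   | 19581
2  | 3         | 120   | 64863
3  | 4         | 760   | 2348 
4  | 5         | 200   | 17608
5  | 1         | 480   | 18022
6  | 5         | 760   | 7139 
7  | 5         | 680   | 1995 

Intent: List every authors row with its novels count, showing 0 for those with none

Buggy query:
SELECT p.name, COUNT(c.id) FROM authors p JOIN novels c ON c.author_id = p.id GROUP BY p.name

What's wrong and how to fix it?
Bug: An inner join excludes parents with zero children

Fix: Switch to LEFT JOIN to retain unmatched parent rows

Corrected query:
SELECT p.name, COUNT(c.id) FROM authors p LEFT JOIN novels c ON c.author_id = p.id GROUP BY p.name

Result:
name    | COUNT(c.id)
--------+------------
Asimov  | 1          
Austen  | 0          
Borges  | 2          
Le Guin | 3          
Orwell  | 1          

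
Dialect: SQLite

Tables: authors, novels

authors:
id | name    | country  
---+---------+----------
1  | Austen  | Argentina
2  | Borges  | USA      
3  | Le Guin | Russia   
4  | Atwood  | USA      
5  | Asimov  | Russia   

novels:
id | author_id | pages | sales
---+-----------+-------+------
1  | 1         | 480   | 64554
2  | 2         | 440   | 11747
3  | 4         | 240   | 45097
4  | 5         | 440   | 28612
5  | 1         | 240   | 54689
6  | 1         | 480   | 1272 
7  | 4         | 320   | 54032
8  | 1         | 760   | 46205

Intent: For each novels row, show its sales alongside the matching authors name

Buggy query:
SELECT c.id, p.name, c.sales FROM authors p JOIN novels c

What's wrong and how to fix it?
Bug: JOIN with no ON clause produces a cartesian product; every novels row pairs with every authors row

Fix: Specify the join condition linking the foreign key to the parent id

Corrected query:
SELECT c.id, p.name, c.sales FROM authors p JOIN novels c ON c.author_id = p.id

Result:
id | name   | sales
---+--------+------
1  | Austen | 64554
2  | Borges | 11747
3  | Atwood | 45097
4  | Asimov | 28612
5  | Austen | 54689
6  | Austen | 1272 
7  | Atwood | 54032
8  | Austen | 46205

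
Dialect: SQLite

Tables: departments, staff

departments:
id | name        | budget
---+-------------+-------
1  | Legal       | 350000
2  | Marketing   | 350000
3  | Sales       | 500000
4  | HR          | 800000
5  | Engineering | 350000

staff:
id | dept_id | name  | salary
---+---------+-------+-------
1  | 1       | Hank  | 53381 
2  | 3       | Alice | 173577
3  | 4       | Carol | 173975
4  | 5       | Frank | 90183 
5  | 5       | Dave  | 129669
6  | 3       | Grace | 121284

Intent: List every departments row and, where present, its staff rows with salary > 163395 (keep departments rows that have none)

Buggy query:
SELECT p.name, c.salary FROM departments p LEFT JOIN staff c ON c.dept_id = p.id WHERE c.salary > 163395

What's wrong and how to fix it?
Bug: Filtering c.salary in WHERE discards the NULL rows produced by LEFT JOIN, turning it into an inner join

Fix: Put 'c.salary > 163395' in the JOIN's ON clause instead of WHERE

Corrected query:
SELECT p.name, c.salary FROM departments p LEFT JOIN staff c ON c.dept_id = p.id AND c.salary > 163395

Result:
name        | salary
------------+-------
Legal       | NULL  
Marketing   | NULL  
Sales       | 173577
HR          | 173975
Engineering | NULL  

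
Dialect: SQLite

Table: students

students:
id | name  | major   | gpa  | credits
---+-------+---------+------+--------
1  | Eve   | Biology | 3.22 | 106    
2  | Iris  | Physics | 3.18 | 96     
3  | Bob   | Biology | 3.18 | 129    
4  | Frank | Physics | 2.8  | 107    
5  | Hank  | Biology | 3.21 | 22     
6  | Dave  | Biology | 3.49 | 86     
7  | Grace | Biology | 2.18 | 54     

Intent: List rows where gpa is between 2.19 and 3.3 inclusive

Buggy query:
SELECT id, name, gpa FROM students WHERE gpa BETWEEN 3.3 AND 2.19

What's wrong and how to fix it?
Bug: BETWEEN expects the lower bound first; with 3.3 AND 2.19 the range is empty

Fix: Write BETWEEN 2.19 AND 3.3

Corrected query:
SELECT id, name, gpa FROM students WHERE gpa BETWEEN 2.19 AND 3.3

Result:
id | name  | gpa 
---+-------+-----
1  | Eve   | 3.22
2  | Iris  | 3.18
3  | Bob   | 3.18
4  | Frank | 2.8 
5  | Hank  | 3.21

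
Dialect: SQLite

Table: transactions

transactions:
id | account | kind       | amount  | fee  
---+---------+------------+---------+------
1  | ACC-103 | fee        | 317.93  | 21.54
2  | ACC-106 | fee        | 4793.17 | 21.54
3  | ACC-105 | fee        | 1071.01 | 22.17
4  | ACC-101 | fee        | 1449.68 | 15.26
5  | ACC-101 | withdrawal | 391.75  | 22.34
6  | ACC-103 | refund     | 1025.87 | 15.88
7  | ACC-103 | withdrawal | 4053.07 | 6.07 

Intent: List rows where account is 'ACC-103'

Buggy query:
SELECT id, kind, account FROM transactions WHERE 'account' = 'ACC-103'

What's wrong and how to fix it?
Bug: Single quotes denote string literals in SQL; the column name is being compared as a constant string

Fix: Remove the quotes around the column name (or use double quotes for an identifier)

Corrected query:
SELECT id, kind, account FROM transactions WHERE account = 'ACC-103'

Result:
id | kind       | account
---+------------+--------
1  | fee        | ACC-103
6  | refund     | ACC-103
7  | withdrawal | ACC-103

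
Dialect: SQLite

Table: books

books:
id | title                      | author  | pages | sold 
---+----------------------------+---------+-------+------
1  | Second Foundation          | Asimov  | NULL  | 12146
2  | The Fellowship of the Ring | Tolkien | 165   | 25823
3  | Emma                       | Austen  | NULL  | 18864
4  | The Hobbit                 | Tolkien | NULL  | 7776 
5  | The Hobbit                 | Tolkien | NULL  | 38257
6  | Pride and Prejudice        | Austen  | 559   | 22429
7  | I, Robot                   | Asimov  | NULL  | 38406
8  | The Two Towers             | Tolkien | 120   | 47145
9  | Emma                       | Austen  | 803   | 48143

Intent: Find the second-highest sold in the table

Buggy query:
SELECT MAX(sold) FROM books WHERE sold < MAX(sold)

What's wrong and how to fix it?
Bug: The inner MAX is an aggregate inside WHERE, which is not allowed

Fix: Put the inner MAX in a scalar subquery

Corrected query:
SELECT MAX(sold) FROM books WHERE sold < (SELECT MAX(sold) FROM books)

Result:
MAX(sold)
---------
47145    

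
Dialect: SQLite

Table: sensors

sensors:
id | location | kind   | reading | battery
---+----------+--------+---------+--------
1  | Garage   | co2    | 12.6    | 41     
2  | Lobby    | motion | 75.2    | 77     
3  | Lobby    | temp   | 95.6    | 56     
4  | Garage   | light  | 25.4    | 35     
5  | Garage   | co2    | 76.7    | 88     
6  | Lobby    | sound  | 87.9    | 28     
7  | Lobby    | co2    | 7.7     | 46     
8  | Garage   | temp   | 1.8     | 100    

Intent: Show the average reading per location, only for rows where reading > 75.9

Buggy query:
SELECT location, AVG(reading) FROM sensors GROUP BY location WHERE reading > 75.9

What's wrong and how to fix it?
Bug: WHERE cannot follow GROUP BY

Fix: Move the WHERE clause before GROUP BY

Corrected query:
SELECT location, AVG(reading) FROM sensors WHERE reading > 75.9 GROUP BY location

Result:
location | AVG(reading)
---------+-------------
Garage   | 76.7        
Lobby    | 91.75       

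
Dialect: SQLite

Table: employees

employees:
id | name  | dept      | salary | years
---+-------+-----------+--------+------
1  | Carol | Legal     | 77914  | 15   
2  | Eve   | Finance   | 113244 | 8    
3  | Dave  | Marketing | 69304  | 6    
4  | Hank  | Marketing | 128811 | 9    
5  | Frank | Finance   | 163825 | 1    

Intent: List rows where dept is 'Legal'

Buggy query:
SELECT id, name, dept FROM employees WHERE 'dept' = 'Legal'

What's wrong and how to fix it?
Bug: 'dept' in single quotes is a string literal, not the column; the comparison is literal-vs-literal and never true

Fix: Remove the quotes around the column name (or use double quotes for an identifier)

Corrected query:
SELECT id, name, dept FROM employees WHERE dept = 'Legal'

Result:
id | name  | dept 
---+-------+------
1  | Carol | Legal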